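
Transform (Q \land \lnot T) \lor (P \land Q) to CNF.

Q \land (\lnot T \lor P)

(Q \land \lnot T) \lor (P \land Q)
≡ (Q \lor P) \land (Q \lor Q) \land (\lnot T \lor P) \land (\lnot T \lor Q)   [distribute \lor over \land]
≡ Q \land (\lnot T \lor P)   [simplify]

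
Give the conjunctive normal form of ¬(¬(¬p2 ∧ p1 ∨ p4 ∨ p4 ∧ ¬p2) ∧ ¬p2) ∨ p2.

¬(¬(¬p2 ∧ p1 ∨ p4 ∨ p4 ∧ ¬p2) ∧ ¬p2) ∨ p2
= ¬¬(¬p2 ∧ p1 ∨ p4 ∨ p4 ∧ ¬p2) ∨ ¬¬p2 ∨ p2   [De Morgan]
= ¬p2 ∧ p1 ∨ p4 ∨ p4 ∧ ¬p2 ∨ ¬¬p2 ∨ p2   [double negation]
= ¬p2 ∧ p1 ∨ p4 ∨ p4 ∧ ¬p2 ∨ p2 ∨ p2   [double negation]
= (¬p2 ∨ p4 ∨ p4 ∨ p2 ∨ p2) ∧ (¬p2 ∨ p4 ∨ ¬p2 ∨ p2 ∨ p2) ∧ (p1 ∨ p4 ∨ p4 ∨ p2 ∨ p2) ∧ (p1 ∨ p4 ∨ ¬p2 ∨ p2 ∨ p2)   [distribute ∨ over ∧]
= p1 ∨ p4 ∨ p2   [simplify]

p1 ∨ p4 ∨ p2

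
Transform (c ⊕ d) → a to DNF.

(¬c ∧ ¬d) ∨ (d ∧ c) ∨ a

(c ⊕ d) → a
≡ ¬(c ⊕ d) ∨ a   — eliminate →
≡ ¬((c ∧ ¬d) ∨ (¬c ∧ d)) ∨ a   — expand ⊕
≡ (¬(c ∧ ¬d) ∧ ¬(¬c ∧ d)) ∨ a   — De Morgan
≡ ((¬c ∨ ¬¬d) ∧ ¬(¬c ∧ d)) ∨ a   — De Morgan
≡ ((¬c ∨ d) ∧ ¬(¬c ∧ d)) ∨ a   — double negation
≡ ((¬c ∨ d) ∧ (¬¬c ∨ ¬d)) ∨ a   — De Morgan
≡ ((¬c ∨ d) ∧ (c ∨ ¬d)) ∨ a   — double negation
≡ (¬c ∧ c) ∨ (¬c ∧ ¬d) ∨ (d ∧ c) ∨ (d ∧ ¬d) ∨ a   — distribute ∧ over ∨
≡ (¬c ∧ ¬d) ∨ (d ∧ c) ∨ a   — simplify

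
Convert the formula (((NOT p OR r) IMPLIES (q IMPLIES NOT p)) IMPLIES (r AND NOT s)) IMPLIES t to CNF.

(NOT r OR NOT q OR NOT p OR t) AND (NOT r OR s OR t)

(((NOT p OR r) IMPLIES (q IMPLIES NOT p)) IMPLIES (r AND NOT s)) IMPLIES t
≡ NOT (((NOT p OR r) IMPLIES (q IMPLIES NOT p)) IMPLIES (r AND NOT s)) OR t   — eliminate IMPLIES
≡ NOT (NOT ((NOT p OR r) IMPLIES (q IMPLIES NOT p)) OR (r AND NOT s)) OR t   — eliminate IMPLIES
≡ NOT (NOT (NOT (NOT p OR r) OR (q IMPLIES NOT p)) OR (r AND NOT s)) OR t   — eliminate IMPLIES
≡ NOT (NOT (NOT (NOT p OR r) OR NOT q OR NOT p) OR (r AND NOT s)) OR t   — eliminate IMPLIES
≡ (NOT NOT (NOT (NOT p OR r) OR NOT q OR NOT p) AND NOT (r AND NOT s)) OR t   — De Morgan
≡ ((NOT (NOT p OR r) OR NOT q OR NOT p) AND NOT (r AND NOT s)) OR t   — double negation
≡ (((NOT NOT p AND NOT r) OR NOT q OR NOT p) AND NOT (r AND NOT s)) OR t   — De Morgan
≡ (((p AND NOT r) OR NOT q OR NOT p) AND NOT (r AND NOT s)) OR t   — double negation
≡ (((p AND NOT r) OR NOT q OR NOT p) AND (NOT r OR NOT NOT s)) OR t   — De Morgan
≡ (((p AND NOT r) OR NOT q OR NOT p) AND (NOT r OR s)) OR t   — double negation
≡ (p OR NOT q OR NOT p OR t) AND (NOT r OR NOT q OR NOT p OR t) AND (NOT r OR s OR t)   — distribute OR over AND
≡ (NOT r OR NOT q OR NOT p OR t) AND (NOT r OR s OR t)   — simplify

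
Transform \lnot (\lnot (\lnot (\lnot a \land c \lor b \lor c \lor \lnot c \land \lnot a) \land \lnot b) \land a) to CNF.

\lnot (\lnot (\lnot (\lnot a \land c \lor b \lor c \lor \lnot c \land \lnot a) \land \lnot b) \land a)
≡ \lnot \lnot (\lnot (\lnot a \land c \lor b \lor c \lor \lnot c \land \lnot a) \land \lnot b) \lor \lnot a   [De Morgan]
≡ \lnot (\lnot a \land c \lor b \lor c \lor \lnot c \land \lnot a) \land \lnot b \lor \lnot a   [double negation]
≡ \lnot (\lnot a \land c) \land \lnot b \land \lnot c \land \lnot (\lnot c \land \lnot a) \land \lnot b \lor \lnot a   [De Morgan]
≡ (\lnot \lnot a \lor \lnot c) \land \lnot b \land \lnot c \land \lnot (\lnot c \land \lnot a) \land \lnot b \lor \lnot a   [De Morgan]
≡ (a \lor \lnot c) \land \lnot b \land \lnot c \land \lnot (\lnot c \land \lnot a) \land \lnot b \lor \lnot a   [double negation]
≡ (a \lor \lnot c) \land \lnot b \land \lnot c \land (\lnot \lnot c \lor \lnot \lnot a) \land \lnot b \lor \lnot a   [De Morgan]
≡ (a \lor \lnot c) \land \lnot b \land \lnot c \land (c \lor \lnot \lnot a) \land \lnot b \lor \lnot a   [double negation]
≡ (a \lor \lnot c) \land \lnot b \land \lnot c \land (c \lor a) \land \lnot b \lor \lnot a   [double negation]
≡ (a \lor \lnot c \lor \lnot a) \land (\lnot b \lor \lnot a) \land (\lnot c \lor \lnot a) \land (c \lor a \lor \lnot a) \land (\lnot b \lor \lnot a)   [distribute \lor over \land]
≡ (\lnot b \lor \lnot a) \land (\lnot c \lor \lnot a)   [simplify]

(\lnot b \lor \lnot a) \land (\lnot c \lor \lnot a)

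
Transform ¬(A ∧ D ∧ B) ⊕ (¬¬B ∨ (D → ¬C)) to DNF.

(¬B ∧ D ∧ C) ∨ (A ∧ D ∧ B)

¬(A ∧ D ∧ B) ⊕ (¬¬B ∨ (D → ¬C))
≡ (¬(A ∧ D ∧ B) ∧ ¬(¬¬B ∨ (D → ¬C))) ∨ (¬¬(A ∧ D ∧ B) ∧ (¬¬B ∨ (D → ¬C)))   (expand ⊕)
≡ (¬(A ∧ D ∧ B) ∧ ¬(¬¬B ∨ ¬D ∨ ¬C)) ∨ (¬¬(A ∧ D ∧ B) ∧ (¬¬B ∨ (D → ¬C)))   (eliminate →)
≡ (¬(A ∧ D ∧ B) ∧ ¬(¬¬B ∨ ¬D ∨ ¬C)) ∨ (¬¬(A ∧ D ∧ B) ∧ (¬¬B ∨ ¬D ∨ ¬C))   (eliminate →)
≡ ((¬A ∨ ¬D ∨ ¬B) ∧ ¬(¬¬B ∨ ¬D ∨ ¬C)) ∨ (¬¬(A ∧ D ∧ B) ∧ (¬¬B ∨ ¬D ∨ ¬C))   (De Morgan)
≡ ((¬A ∨ ¬D ∨ ¬B) ∧ ¬¬¬B ∧ ¬¬D ∧ ¬¬C) ∨ (¬¬(A ∧ D ∧ B) ∧ (¬¬B ∨ ¬D ∨ ¬C))   (De Morgan)
≡ ((¬A ∨ ¬D ∨ ¬B) ∧ ¬B ∧ ¬¬D ∧ ¬¬C) ∨ (¬¬(A ∧ D ∧ B) ∧ (¬¬B ∨ ¬D ∨ ¬C))   (double negation)
≡ ((¬A ∨ ¬D ∨ ¬B) ∧ ¬B ∧ D ∧ ¬¬C) ∨ (¬¬(A ∧ D ∧ B) ∧ (¬¬B ∨ ¬D ∨ ¬C))   (double negation)
≡ ((¬A ∨ ¬D ∨ ¬B) ∧ ¬B ∧ D ∧ C) ∨ (¬¬(A ∧ D ∧ B) ∧ (¬¬B ∨ ¬D ∨ ¬C))   (double negation)
≡ ((¬A ∨ ¬D ∨ ¬B) ∧ ¬B ∧ D ∧ C) ∨ (A ∧ D ∧ B ∧ (¬¬B ∨ ¬D ∨ ¬C))   (double negation)
≡ ((¬A ∨ ¬D ∨ ¬B) ∧ ¬B ∧ D ∧ C) ∨ (A ∧ D ∧ B ∧ (B ∨ ¬D ∨ ¬C))   (double negation)
≡ (¬A ∧ ¬B ∧ D ∧ C) ∨ (¬D ∧ ¬B ∧ D ∧ C) ∨ (¬B ∧ ¬B ∧ D ∧ C) ∨ (A ∧ D ∧ B ∧ B) ∨ (A ∧ D ∧ B ∧ ¬D) ∨ (A ∧ D ∧ B ∧ ¬C)   (distribute ∧ over ∨)
≡ (¬B ∧ D ∧ C) ∨ (A ∧ D ∧ B)   (simplify)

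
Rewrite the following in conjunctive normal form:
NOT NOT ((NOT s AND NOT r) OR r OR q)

NOT s OR r OR q

NOT NOT ((NOT s AND NOT r) OR r OR q)
≡ (NOT s AND NOT r) OR r OR q   (double negation)
≡ (NOT s OR r OR q) AND (NOT r OR r OR q)   (distribute OR over AND)
≡ NOT s OR r OR q   (simplify)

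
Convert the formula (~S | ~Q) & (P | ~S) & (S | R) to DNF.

(~S | ~Q) & (P | ~S) & (S | R)
≡ (~S & P & S) | (~S & P & R) | (~S & ~S & S) | (~S & ~S & R) | (~Q & P & S) | (~Q & P & R) | (~Q & ~S & S) | (~Q & ~S & R)   [distribute & over |]
≡ (~S & R) | (~Q & P & S) | (~Q & P & R)   [simplify]

(~S & R) | (~Q & P & S) | (~Q & P & R)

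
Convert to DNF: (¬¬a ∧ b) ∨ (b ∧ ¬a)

(a ∧ b) ∨ (b ∧ ¬a)

(¬¬a ∧ b) ∨ (b ∧ ¬a)
≡ (a ∧ b) ∨ (b ∧ ¬a)   — double negation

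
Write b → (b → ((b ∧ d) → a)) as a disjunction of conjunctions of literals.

¬b ∨ ¬d ∨ a

b → (b → ((b ∧ d) → a))
≡ ¬b ∨ (b → ((b ∧ d) → a))   (eliminate →)
≡ ¬b ∨ ¬b ∨ ((b ∧ d) → a)   (eliminate →)
≡ ¬b ∨ ¬b ∨ ¬(b ∧ d) ∨ a   (eliminate →)
≡ ¬b ∨ ¬b ∨ ¬b ∨ ¬d ∨ a   (De Morgan)
≡ ¬b ∨ ¬d ∨ a   (simplify)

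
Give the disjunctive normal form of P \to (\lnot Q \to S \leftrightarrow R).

P \to (\lnot Q \to S \leftrightarrow R)
≡ \lnot P \lor (\lnot Q \to S \leftrightarrow R)   (eliminate \to)
≡ \lnot P \lor ((\lnot Q \to S) \to R) \land (R \to (\lnot Q \to S))   (eliminate \leftrightarrow)
≡ \lnot P \lor (\lnot (\lnot Q \to S) \lor R) \land (R \to (\lnot Q \to S))   (eliminate \to)
≡ \lnot P \lor (\lnot (\lnot \lnot Q \lor S) \lor R) \land (R \to (\lnot Q \to S))   (eliminate \to)
≡ \lnot P \lor (\lnot (\lnot \lnot Q \lor S) \lor R) \land (\lnot R \lor (\lnot Q \to S))   (eliminate \to)
≡ \lnot P \lor (\lnot (\lnot \lnot Q \lor S) \lor R) \land (\lnot R \lor \lnot \lnot Q \lor S)   (eliminate \to)
≡ \lnot P \lor (\lnot \lnot \lnot Q \land \lnot S \lor R) \land (\lnot R \lor \lnot \lnot Q \lor S)   (De Morgan)
≡ \lnot P \lor (\lnot Q \land \lnot S \lor R) \land (\lnot R \lor \lnot \lnot Q \lor S)   (double negation)
≡ \lnot P \lor (\lnot Q \land \lnot S \lor R) \land (\lnot R \lor Q \lor S)   (double negation)
≡ \lnot P \lor \lnot Q \land \lnot S \land \lnot R \lor \lnot Q \land \lnot S \land Q \lor \lnot Q \land \lnot S \land S \lor R \land \lnot R \lor R \land Q \lor R \land S   (distribute \land over \lor)
≡ \lnot P \lor \lnot Q \land \lnot S \land \lnot R \lor R \land Q \lor R \land S   (simplify)

\lnot P \lor \lnot Q \land \lnot S \land \lnot R \lor R \land Q \lor R \land S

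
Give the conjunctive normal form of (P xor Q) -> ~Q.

~Q | P

(P xor Q) -> ~Q
≡ ~(P xor Q) | ~Q   — eliminate ->
≡ ~((P | Q) & ~(P & Q)) | ~Q   — expand xor
≡ ~(P | Q) | ~~(P & Q) | ~Q   — De Morgan
≡ (~P & ~Q) | ~~(P & Q) | ~Q   — De Morgan
≡ (~P & ~Q) | (P & Q) | ~Q   — double negation
≡ (~P | P | ~Q) & (~P | Q | ~Q) & (~Q | P | ~Q) & (~Q | Q | ~Q)   — distribute | over &
≡ ~Q | P   — simplify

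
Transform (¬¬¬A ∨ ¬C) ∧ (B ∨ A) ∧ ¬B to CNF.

(¬¬¬A ∨ ¬C) ∧ (B ∨ A) ∧ ¬B
⇔ (¬A ∨ ¬C) ∧ (B ∨ A) ∧ ¬B   [double negation]

(¬A ∨ ¬C) ∧ (B ∨ A) ∧ ¬B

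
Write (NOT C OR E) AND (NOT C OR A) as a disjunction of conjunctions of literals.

NOT C OR (E AND A)

(NOT C OR E) AND (NOT C OR A)
= (NOT C AND NOT C) OR (NOT C AND A) OR (E AND NOT C) OR (E AND A)   [distribute AND over OR]
= NOT C OR (E AND A)   [simplify]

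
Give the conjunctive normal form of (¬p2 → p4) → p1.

(¬p2 → p4) → p1
= ¬(¬p2 → p4) ∨ p1   (eliminate →)
= ¬(¬¬p2 ∨ p4) ∨ p1   (eliminate →)
= ¬¬¬p2 ∧ ¬p4 ∨ p1   (De Morgan)
= ¬p2 ∧ ¬p4 ∨ p1   (double negation)
= (¬p2 ∨ p1) ∧ (¬p4 ∨ p1)   (distribute ∨ over ∧)

(¬p2 ∨ p1) ∧ (¬p4 ∨ p1)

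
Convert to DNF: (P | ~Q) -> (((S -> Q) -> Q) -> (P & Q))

(~P & Q) | (~S & ~Q) | (P & Q)

(P | ~Q) -> (((S -> Q) -> Q) -> (P & Q))
⇔ ~(P | ~Q) | (((S -> Q) -> Q) -> (P & Q))   (eliminate ->)
⇔ ~(P | ~Q) | ~((S -> Q) -> Q) | (P & Q)   (eliminate ->)
⇔ ~(P | ~Q) | ~(~(S -> Q) | Q) | (P & Q)   (eliminate ->)
⇔ ~(P | ~Q) | ~(~(~S | Q) | Q) | (P & Q)   (eliminate ->)
⇔ (~P & ~~Q) | ~(~(~S | Q) | Q) | (P & Q)   (De Morgan)
⇔ (~P & Q) | ~(~(~S | Q) | Q) | (P & Q)   (double negation)
⇔ (~P & Q) | (~~(~S | Q) & ~Q) | (P & Q)   (De Morgan)
⇔ (~P & Q) | ((~S | Q) & ~Q) | (P & Q)   (double negation)
⇔ (~P & Q) | (~S & ~Q) | (Q & ~Q) | (P & Q)   (distribute & over |)
⇔ (~P & Q) | (~S & ~Q) | (P & Q)   (simplify)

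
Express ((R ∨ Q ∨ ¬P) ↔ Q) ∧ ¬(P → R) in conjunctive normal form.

((R ∨ Q ∨ ¬P) ↔ Q) ∧ ¬(P → R)
≡ ((R ∨ Q ∨ ¬P) → Q) ∧ (Q → (R ∨ Q ∨ ¬P)) ∧ ¬(P → R)   (eliminate ↔)
≡ (¬(R ∨ Q ∨ ¬P) ∨ Q) ∧ (Q → (R ∨ Q ∨ ¬P)) ∧ ¬(P → R)   (eliminate →)
≡ (¬(R ∨ Q ∨ ¬P) ∨ Q) ∧ (¬Q ∨ R ∨ Q ∨ ¬P) ∧ ¬(P → R)   (eliminate →)
≡ (¬(R ∨ Q ∨ ¬P) ∨ Q) ∧ (¬Q ∨ R ∨ Q ∨ ¬P) ∧ ¬(¬P ∨ R)   (eliminate →)
≡ ((¬R ∧ ¬Q ∧ ¬¬P) ∨ Q) ∧ (¬Q ∨ R ∨ Q ∨ ¬P) ∧ ¬(¬P ∨ R)   (De Morgan)
≡ ((¬R ∧ ¬Q ∧ P) ∨ Q) ∧ (¬Q ∨ R ∨ Q ∨ ¬P) ∧ ¬(¬P ∨ R)   (double negation)
≡ ((¬R ∧ ¬Q ∧ P) ∨ Q) ∧ (¬Q ∨ R ∨ Q ∨ ¬P) ∧ ¬¬P ∧ ¬R   (De Morgan)
≡ ((¬R ∧ ¬Q ∧ P) ∨ Q) ∧ (¬Q ∨ R ∨ Q ∨ ¬P) ∧ P ∧ ¬R   (double negation)
≡ (¬R ∨ Q) ∧ (¬Q ∨ Q) ∧ (P ∨ Q) ∧ (¬Q ∨ R ∨ Q ∨ ¬P) ∧ P ∧ ¬R   (distribute ∨ over ∧)
≡ P ∧ ¬R   (simplify)

P ∧ ¬R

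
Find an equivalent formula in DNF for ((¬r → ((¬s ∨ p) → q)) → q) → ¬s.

(r ∧ ¬q) ∨ (s ∧ ¬p ∧ ¬q) ∨ ¬s

((¬r → ((¬s ∨ p) → q)) → q) → ¬s
⇔ ¬((¬r → ((¬s ∨ p) → q)) → q) ∨ ¬s   (eliminate →)
⇔ ¬(¬(¬r → ((¬s ∨ p) → q)) ∨ q) ∨ ¬s   (eliminate →)
⇔ ¬(¬(¬¬r ∨ ((¬s ∨ p) → q)) ∨ q) ∨ ¬s   (eliminate →)
⇔ ¬(¬(¬¬r ∨ ¬(¬s ∨ p) ∨ q) ∨ q) ∨ ¬s   (eliminate →)
⇔ (¬¬(¬¬r ∨ ¬(¬s ∨ p) ∨ q) ∧ ¬q) ∨ ¬s   (De Morgan)
⇔ ((¬¬r ∨ ¬(¬s ∨ p) ∨ q) ∧ ¬q) ∨ ¬s   (double negation)
⇔ ((r ∨ ¬(¬s ∨ p) ∨ q) ∧ ¬q) ∨ ¬s   (double negation)
⇔ ((r ∨ (¬¬s ∧ ¬p) ∨ q) ∧ ¬q) ∨ ¬s   (De Morgan)
⇔ ((r ∨ (s ∧ ¬p) ∨ q) ∧ ¬q) ∨ ¬s   (double negation)
⇔ (r ∧ ¬q) ∨ (s ∧ ¬p ∧ ¬q) ∨ (q ∧ ¬q) ∨ ¬s   (distribute ∧ over ∨)
⇔ (r ∧ ¬q) ∨ (s ∧ ¬p ∧ ¬q) ∨ ¬s   (simplify)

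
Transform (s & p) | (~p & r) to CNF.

(s & p) | (~p & r)
⇔ (s | ~p) & (s | r) & (p | ~p) & (p | r)   — distribute | over &
⇔ (s | ~p) & (s | r) & (p | r)   — simplify

(s | ~p) & (s | r) & (p | r)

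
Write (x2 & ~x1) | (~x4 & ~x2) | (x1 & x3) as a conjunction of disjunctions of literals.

(x2 & ~x1) | (~x4 & ~x2) | (x1 & x3)
≡ (x2 | ~x4 | x1) & (x2 | ~x4 | x3) & (x2 | ~x2 | x1) & (x2 | ~x2 | x3) & (~x1 | ~x4 | x1) & (~x1 | ~x4 | x3) & (~x1 | ~x2 | x1) & (~x1 | ~x2 | x3)
≡ (x2 | ~x4 | x1) & (x2 | ~x4 | x3) & (~x1 | ~x4 | x3) & (~x1 | ~x2 | x3)

(x2 | ~x4 | x1) & (x2 | ~x4 | x3) & (~x1 | ~x4 | x3) & (~x1 | ~x2 | x3)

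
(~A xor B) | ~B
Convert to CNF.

(~A xor B) | ~B
≡ ((~A | B) & ~(~A & B)) | ~B   (expand xor)
≡ ((~A | B) & (~~A | ~B)) | ~B   (De Morgan)
≡ ((~A | B) & (A | ~B)) | ~B   (double negation)
≡ (~A | B | ~B) & (A | ~B | ~B)   (distribute | over &)
≡ A | ~B   (simplify)

A | ~B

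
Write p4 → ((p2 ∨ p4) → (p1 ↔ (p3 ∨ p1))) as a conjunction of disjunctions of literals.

p4 → ((p2 ∨ p4) → (p1 ↔ (p3 ∨ p1)))
⇔ ¬p4 ∨ ((p2 ∨ p4) → (p1 ↔ (p3 ∨ p1)))   [eliminate →]
⇔ ¬p4 ∨ ¬(p2 ∨ p4) ∨ (p1 ↔ (p3 ∨ p1))   [eliminate →]
⇔ ¬p4 ∨ ¬(p2 ∨ p4) ∨ ((p1 → (p3 ∨ p1)) ∧ ((p3 ∨ p1) → p1))   [eliminate ↔]
⇔ ¬p4 ∨ ¬(p2 ∨ p4) ∨ ((¬p1 ∨ p3 ∨ p1) ∧ ((p3 ∨ p1) → p1))   [eliminate →]
⇔ ¬p4 ∨ ¬(p2 ∨ p4) ∨ ((¬p1 ∨ p3 ∨ p1) ∧ (¬(p3 ∨ p1) ∨ p1))   [eliminate →]
⇔ ¬p4 ∨ (¬p2 ∧ ¬p4) ∨ ((¬p1 ∨ p3 ∨ p1) ∧ (¬(p3 ∨ p1) ∨ p1))   [De Morgan]
⇔ ¬p4 ∨ (¬p2 ∧ ¬p4) ∨ ((¬p1 ∨ p3 ∨ p1) ∧ ((¬p3 ∧ ¬p1) ∨ p1))   [De Morgan]
⇔ (¬p4 ∨ ¬p2 ∨ ¬p1 ∨ p3 ∨ p1) ∧ (¬p4 ∨ ¬p2 ∨ ¬p3 ∨ p1) ∧ (¬p4 ∨ ¬p2 ∨ ¬p1 ∨ p1) ∧ (¬p4 ∨ ¬p4 ∨ ¬p1 ∨ p3 ∨ p1) ∧ (¬p4 ∨ ¬p4 ∨ ¬p3 ∨ p1) ∧ (¬p4 ∨ ¬p4 ∨ ¬p1 ∨ p1)   [distribute ∨ over ∧]
⇔ ¬p4 ∨ ¬p3 ∨ p1   [simplify]

¬p4 ∨ ¬p3 ∨ p1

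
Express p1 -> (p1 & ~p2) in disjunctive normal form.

p1 -> (p1 & ~p2)
= ~p1 | (p1 & ~p2)   [eliminate ->]

~p1 | (p1 & ~p2)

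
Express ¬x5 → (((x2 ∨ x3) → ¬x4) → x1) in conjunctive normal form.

(x5 ∨ x2 ∨ x3 ∨ x1) ∧ (x5 ∨ x4 ∨ x1)

¬x5 → (((x2 ∨ x3) → ¬x4) → x1)
= ¬¬x5 ∨ (((x2 ∨ x3) → ¬x4) → x1)   [eliminate →]
= ¬¬x5 ∨ ¬((x2 ∨ x3) → ¬x4) ∨ x1   [eliminate →]
= ¬¬x5 ∨ ¬(¬(x2 ∨ x3) ∨ ¬x4) ∨ x1   [eliminate →]
= x5 ∨ ¬(¬(x2 ∨ x3) ∨ ¬x4) ∨ x1   [double negation]
= x5 ∨ (¬¬(x2 ∨ x3) ∧ ¬¬x4) ∨ x1   [De Morgan]
= x5 ∨ ((x2 ∨ x3) ∧ ¬¬x4) ∨ x1   [double negation]
= x5 ∨ ((x2 ∨ x3) ∧ x4) ∨ x1   [double negation]
= (x5 ∨ x2 ∨ x3 ∨ x1) ∧ (x5 ∨ x4 ∨ x1)   [distribute ∨ over ∧]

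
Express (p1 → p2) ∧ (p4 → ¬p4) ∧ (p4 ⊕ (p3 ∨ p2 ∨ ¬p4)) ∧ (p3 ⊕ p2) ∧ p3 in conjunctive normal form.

(¬p1 ∨ p2) ∧ ¬p4 ∧ (¬p3 ∨ ¬p2) ∧ p3

(p1 → p2) ∧ (p4 → ¬p4) ∧ (p4 ⊕ (p3 ∨ p2 ∨ ¬p4)) ∧ (p3 ⊕ p2) ∧ p3
≡ (¬p1 ∨ p2) ∧ (p4 → ¬p4) ∧ (p4 ⊕ (p3 ∨ p2 ∨ ¬p4)) ∧ (p3 ⊕ p2) ∧ p3   — eliminate →
≡ (¬p1 ∨ p2) ∧ (¬p4 ∨ ¬p4) ∧ (p4 ⊕ (p3 ∨ p2 ∨ ¬p4)) ∧ (p3 ⊕ p2) ∧ p3   — eliminate →
≡ (¬p1 ∨ p2) ∧ (¬p4 ∨ ¬p4) ∧ (p4 ∨ p3 ∨ p2 ∨ ¬p4) ∧ ¬(p4 ∧ (p3 ∨ p2 ∨ ¬p4)) ∧ (p3 ⊕ p2) ∧ p3   — expand ⊕
≡ (¬p1 ∨ p2) ∧ (¬p4 ∨ ¬p4) ∧ (p4 ∨ p3 ∨ p2 ∨ ¬p4) ∧ ¬(p4 ∧ (p3 ∨ p2 ∨ ¬p4)) ∧ (p3 ∨ p2) ∧ ¬(p3 ∧ p2) ∧ p3   — expand ⊕
≡ (¬p1 ∨ p2) ∧ (¬p4 ∨ ¬p4) ∧ (p4 ∨ p3 ∨ p2 ∨ ¬p4) ∧ (¬p4 ∨ ¬(p3 ∨ p2 ∨ ¬p4)) ∧ (p3 ∨ p2) ∧ ¬(p3 ∧ p2) ∧ p3   — De Morgan
≡ (¬p1 ∨ p2) ∧ (¬p4 ∨ ¬p4) ∧ (p4 ∨ p3 ∨ p2 ∨ ¬p4) ∧ (¬p4 ∨ ¬p3 ∧ ¬p2 ∧ ¬¬p4) ∧ (p3 ∨ p2) ∧ ¬(p3 ∧ p2) ∧ p3   — De Morgan
≡ (¬p1 ∨ p2) ∧ (¬p4 ∨ ¬p4) ∧ (p4 ∨ p3 ∨ p2 ∨ ¬p4) ∧ (¬p4 ∨ ¬p3 ∧ ¬p2 ∧ p4) ∧ (p3 ∨ p2) ∧ ¬(p3 ∧ p2) ∧ p3   — double negation
≡ (¬p1 ∨ p2) ∧ (¬p4 ∨ ¬p4) ∧ (p4 ∨ p3 ∨ p2 ∨ ¬p4) ∧ (¬p4 ∨ ¬p3 ∧ ¬p2 ∧ p4) ∧ (p3 ∨ p2) ∧ (¬p3 ∨ ¬p2) ∧ p3   — De Morgan
≡ (¬p1 ∨ p2) ∧ (¬p4 ∨ ¬p4) ∧ (p4 ∨ p3 ∨ p2 ∨ ¬p4) ∧ (¬p4 ∨ ¬p3) ∧ (¬p4 ∨ ¬p2) ∧ (¬p4 ∨ p4) ∧ (p3 ∨ p2) ∧ (¬p3 ∨ ¬p2) ∧ p3   — distribute ∨ over ∧
≡ (¬p1 ∨ p2) ∧ ¬p4 ∧ (¬p3 ∨ ¬p2) ∧ p3   — simplify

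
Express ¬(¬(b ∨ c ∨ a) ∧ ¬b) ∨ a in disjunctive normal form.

b ∨ c ∨ a

¬(¬(b ∨ c ∨ a) ∧ ¬b) ∨ a
⇔ ¬¬(b ∨ c ∨ a) ∨ ¬¬b ∨ a   [De Morgan]
⇔ b ∨ c ∨ a ∨ ¬¬b ∨ a   [double negation]
⇔ b ∨ c ∨ a ∨ b ∨ a   [double negation]
⇔ b ∨ c ∨ a   [simplify]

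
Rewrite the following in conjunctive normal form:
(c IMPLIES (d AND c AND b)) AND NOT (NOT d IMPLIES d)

(NOT c OR d) AND (NOT c OR b) AND NOT d

(c IMPLIES (d AND c AND b)) AND NOT (NOT d IMPLIES d)
≡ (NOT c OR (d AND c AND b)) AND NOT (NOT d IMPLIES d)   — eliminate IMPLIES
≡ (NOT c OR (d AND c AND b)) AND NOT (NOT NOT d OR d)   — eliminate IMPLIES
≡ (NOT c OR (d AND c AND b)) AND NOT NOT NOT d AND NOT d   — De Morgan
≡ (NOT c OR (d AND c AND b)) AND NOT d AND NOT d   — double negation
≡ (NOT c OR d) AND (NOT c OR c) AND (NOT c OR b) AND NOT d AND NOT d   — distribute OR over AND
≡ (NOT c OR d) AND (NOT c OR b) AND NOT d   — simplify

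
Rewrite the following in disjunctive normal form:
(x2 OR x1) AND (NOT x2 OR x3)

(x2 AND x3) OR (x1 AND NOT x2) OR (x1 AND x3)

(x2 OR x1) AND (NOT x2 OR x3)
≡ (x2 AND NOT x2) OR (x2 AND x3) OR (x1 AND NOT x2) OR (x1 AND x3)   [distribute AND over OR]
≡ (x2 AND x3) OR (x1 AND NOT x2) OR (x1 AND x3)   [simplify]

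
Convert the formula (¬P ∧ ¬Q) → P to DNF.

(¬P ∧ ¬Q) → P
= ¬(¬P ∧ ¬Q) ∨ P   [eliminate →]
= ¬¬P ∨ ¬¬Q ∨ P   [De Morgan]
= P ∨ ¬¬Q ∨ P   [double negation]
= P ∨ Q ∨ P   [double negation]
= P ∨ Q   [simplify]

P ∨ Q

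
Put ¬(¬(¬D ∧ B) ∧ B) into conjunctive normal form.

¬D ∨ ¬B

¬(¬(¬D ∧ B) ∧ B)
≡ ¬¬(¬D ∧ B) ∨ ¬B   (De Morgan)
≡ (¬D ∧ B) ∨ ¬B   (double negation)
≡ (¬D ∨ ¬B) ∧ (B ∨ ¬B)   (distribute ∨ over ∧)
≡ ¬D ∨ ¬B   (simplify)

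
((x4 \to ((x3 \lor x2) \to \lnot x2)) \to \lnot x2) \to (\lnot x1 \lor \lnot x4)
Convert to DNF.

((x4 \to ((x3 \lor x2) \to \lnot x2)) \to \lnot x2) \to (\lnot x1 \lor \lnot x4)
≡ \lnot ((x4 \to ((x3 \lor x2) \to \lnot x2)) \to \lnot x2) \lor \lnot x1 \lor \lnot x4   [eliminate \to]
≡ \lnot (\lnot (x4 \to ((x3 \lor x2) \to \lnot x2)) \lor \lnot x2) \lor \lnot x1 \lor \lnot x4   [eliminate \to]
≡ \lnot (\lnot (\lnot x4 \lor ((x3 \lor x2) \to \lnot x2)) \lor \lnot x2) \lor \lnot x1 \lor \lnot x4   [eliminate \to]
≡ \lnot (\lnot (\lnot x4 \lor \lnot (x3 \lor x2) \lor \lnot x2) \lor \lnot x2) \lor \lnot x1 \lor \lnot x4   [eliminate \to]
≡ (\lnot \lnot (\lnot x4 \lor \lnot (x3 \lor x2) \lor \lnot x2) \land \lnot \lnot x2) \lor \lnot x1 \lor \lnot x4   [De Morgan]
≡ ((\lnot x4 \lor \lnot (x3 \lor x2) \lor \lnot x2) \land \lnot \lnot x2) \lor \lnot x1 \lor \lnot x4   [double negation]
≡ ((\lnot x4 \lor (\lnot x3 \land \lnot x2) \lor \lnot x2) \land \lnot \lnot x2) \lor \lnot x1 \lor \lnot x4   [De Morgan]
≡ ((\lnot x4 \lor (\lnot x3 \land \lnot x2) \lor \lnot x2) \land x2) \lor \lnot x1 \lor \lnot x4   [double negation]
≡ (\lnot x4 \land x2) \lor (\lnot x3 \land \lnot x2 \land x2) \lor (\lnot x2 \land x2) \lor \lnot x1 \lor \lnot x4   [distribute \land over \lor]
≡ \lnot x1 \lor \lnot x4   [simplify]

\lnot x1 \lor \lnot x4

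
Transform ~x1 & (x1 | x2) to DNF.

~x1 & x2

~x1 & (x1 | x2)
= (~x1 & x1) | (~x1 & x2)   (distribute & over |)
= ~x1 & x2   (simplify)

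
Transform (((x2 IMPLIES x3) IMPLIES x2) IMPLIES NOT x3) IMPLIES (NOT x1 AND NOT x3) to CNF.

(((x2 IMPLIES x3) IMPLIES x2) IMPLIES NOT x3) IMPLIES (NOT x1 AND NOT x3)
⇔ NOT (((x2 IMPLIES x3) IMPLIES x2) IMPLIES NOT x3) OR (NOT x1 AND NOT x3)   — eliminate IMPLIES
⇔ NOT (NOT ((x2 IMPLIES x3) IMPLIES x2) OR NOT x3) OR (NOT x1 AND NOT x3)   — eliminate IMPLIES
⇔ NOT (NOT (NOT (x2 IMPLIES x3) OR x2) OR NOT x3) OR (NOT x1 AND NOT x3)   — eliminate IMPLIES
⇔ NOT (NOT (NOT (NOT x2 OR x3) OR x2) OR NOT x3) OR (NOT x1 AND NOT x3)   — eliminate IMPLIES
⇔ (NOT NOT (NOT (NOT x2 OR x3) OR x2) AND NOT NOT x3) OR (NOT x1 AND NOT x3)   — De Morgan
⇔ ((NOT (NOT x2 OR x3) OR x2) AND NOT NOT x3) OR (NOT x1 AND NOT x3)   — double negation
⇔ (((NOT NOT x2 AND NOT x3) OR x2) AND NOT NOT x3) OR (NOT x1 AND NOT x3)   — De Morgan
⇔ (((x2 AND NOT x3) OR x2) AND NOT NOT x3) OR (NOT x1 AND NOT x3)   — double negation
⇔ (((x2 AND NOT x3) OR x2) AND x3) OR (NOT x1 AND NOT x3)   — double negation
⇔ (x2 OR x2 OR NOT x1) AND (x2 OR x2 OR NOT x3) AND (NOT x3 OR x2 OR NOT x1) AND (NOT x3 OR x2 OR NOT x3) AND (x3 OR NOT x1) AND (x3 OR NOT x3)   — distribute OR over AND
⇔ (x2 OR NOT x1) AND (x2 OR NOT x3) AND (x3 OR NOT x1)   — simplify

(x2 OR NOT x1) AND (x2 OR NOT x3) AND (x3 OR NOT x1)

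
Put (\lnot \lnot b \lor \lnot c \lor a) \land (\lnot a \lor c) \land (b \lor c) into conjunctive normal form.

(\lnot \lnot b \lor \lnot c \lor a) \land (\lnot a \lor c) \land (b \lor c)
⇔ (b \lor \lnot c \lor a) \land (\lnot a \lor c) \land (b \lor c)   (double negation)

(b \lor \lnot c \lor a) \land (\lnot a \lor c) \land (b \lor c)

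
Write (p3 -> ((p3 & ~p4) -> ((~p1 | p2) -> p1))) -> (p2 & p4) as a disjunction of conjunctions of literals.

(p3 & ~p4 & ~p1) | (p2 & p4)

(p3 -> ((p3 & ~p4) -> ((~p1 | p2) -> p1))) -> (p2 & p4)
≡ ~(p3 -> ((p3 & ~p4) -> ((~p1 | p2) -> p1))) | (p2 & p4)   [eliminate ->]
≡ ~(~p3 | ((p3 & ~p4) -> ((~p1 | p2) -> p1))) | (p2 & p4)   [eliminate ->]
≡ ~(~p3 | ~(p3 & ~p4) | ((~p1 | p2) -> p1)) | (p2 & p4)   [eliminate ->]
≡ ~(~p3 | ~(p3 & ~p4) | ~(~p1 | p2) | p1) | (p2 & p4)   [eliminate ->]
≡ (~~p3 & ~~(p3 & ~p4) & ~~(~p1 | p2) & ~p1) | (p2 & p4)   [De Morgan]
≡ (p3 & ~~(p3 & ~p4) & ~~(~p1 | p2) & ~p1) | (p2 & p4)   [double negation]
≡ (p3 & p3 & ~p4 & ~~(~p1 | p2) & ~p1) | (p2 & p4)   [double negation]
≡ (p3 & p3 & ~p4 & (~p1 | p2) & ~p1) | (p2 & p4)   [double negation]
≡ (p3 & p3 & ~p4 & ~p1 & ~p1) | (p3 & p3 & ~p4 & p2 & ~p1) | (p2 & p4)   [distribute & over |]
≡ (p3 & ~p4 & ~p1) | (p2 & p4)   [simplify]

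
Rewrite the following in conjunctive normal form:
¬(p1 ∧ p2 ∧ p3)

¬(p1 ∧ p2 ∧ p3)
= ¬p1 ∨ ¬p2 ∨ ¬p3   (De Morgan)

¬p1 ∨ ¬p2 ∨ ¬p3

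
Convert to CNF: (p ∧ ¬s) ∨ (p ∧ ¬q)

p ∧ (¬s ∨ ¬q)

(p ∧ ¬s) ∨ (p ∧ ¬q)
⇔ (p ∨ p) ∧ (p ∨ ¬q) ∧ (¬s ∨ p) ∧ (¬s ∨ ¬q)   [distribute ∨ over ∧]
⇔ p ∧ (¬s ∨ ¬q)   [simplify]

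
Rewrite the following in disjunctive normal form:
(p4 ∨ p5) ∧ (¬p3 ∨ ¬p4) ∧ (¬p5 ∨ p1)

(p4 ∨ p5) ∧ (¬p3 ∨ ¬p4) ∧ (¬p5 ∨ p1)
⇔ (p4 ∧ ¬p3 ∧ ¬p5) ∨ (p4 ∧ ¬p3 ∧ p1) ∨ (p4 ∧ ¬p4 ∧ ¬p5) ∨ (p4 ∧ ¬p4 ∧ p1) ∨ (p5 ∧ ¬p3 ∧ ¬p5) ∨ (p5 ∧ ¬p3 ∧ p1) ∨ (p5 ∧ ¬p4 ∧ ¬p5) ∨ (p5 ∧ ¬p4 ∧ p1)
⇔ (p4 ∧ ¬p3 ∧ ¬p5) ∨ (p4 ∧ ¬p3 ∧ p1) ∨ (p5 ∧ ¬p3 ∧ p1) ∨ (p5 ∧ ¬p4 ∧ p1)

(p4 ∧ ¬p3 ∧ ¬p5) ∨ (p4 ∧ ¬p3 ∧ p1) ∨ (p5 ∧ ¬p3 ∧ p1) ∨ (p5 ∧ ¬p4 ∧ p1)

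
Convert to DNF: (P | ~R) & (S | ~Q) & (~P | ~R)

(~R & S) | (~R & ~Q)

(P | ~R) & (S | ~Q) & (~P | ~R)
= (P & S & ~P) | (P & S & ~R) | (P & ~Q & ~P) | (P & ~Q & ~R) | (~R & S & ~P) | (~R & S & ~R) | (~R & ~Q & ~P) | (~R & ~Q & ~R)   [distribute & over |]
= (~R & S) | (~R & ~Q)   [simplify]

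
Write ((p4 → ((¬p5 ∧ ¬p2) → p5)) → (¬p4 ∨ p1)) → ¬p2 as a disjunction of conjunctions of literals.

((p4 → ((¬p5 ∧ ¬p2) → p5)) → (¬p4 ∨ p1)) → ¬p2
≡ ¬((p4 → ((¬p5 ∧ ¬p2) → p5)) → (¬p4 ∨ p1)) ∨ ¬p2   (eliminate →)
≡ ¬(¬(p4 → ((¬p5 ∧ ¬p2) → p5)) ∨ ¬p4 ∨ p1) ∨ ¬p2   (eliminate →)
≡ ¬(¬(¬p4 ∨ ((¬p5 ∧ ¬p2) → p5)) ∨ ¬p4 ∨ p1) ∨ ¬p2   (eliminate →)
≡ ¬(¬(¬p4 ∨ ¬(¬p5 ∧ ¬p2) ∨ p5) ∨ ¬p4 ∨ p1) ∨ ¬p2   (eliminate →)
≡ (¬¬(¬p4 ∨ ¬(¬p5 ∧ ¬p2) ∨ p5) ∧ ¬¬p4 ∧ ¬p1) ∨ ¬p2   (De Morgan)
≡ ((¬p4 ∨ ¬(¬p5 ∧ ¬p2) ∨ p5) ∧ ¬¬p4 ∧ ¬p1) ∨ ¬p2   (double negation)
≡ ((¬p4 ∨ ¬¬p5 ∨ ¬¬p2 ∨ p5) ∧ ¬¬p4 ∧ ¬p1) ∨ ¬p2   (De Morgan)
≡ ((¬p4 ∨ p5 ∨ ¬¬p2 ∨ p5) ∧ ¬¬p4 ∧ ¬p1) ∨ ¬p2   (double negation)
≡ ((¬p4 ∨ p5 ∨ p2 ∨ p5) ∧ ¬¬p4 ∧ ¬p1) ∨ ¬p2   (double negation)
≡ ((¬p4 ∨ p5 ∨ p2 ∨ p5) ∧ p4 ∧ ¬p1) ∨ ¬p2   (double negation)
≡ (¬p4 ∧ p4 ∧ ¬p1) ∨ (p5 ∧ p4 ∧ ¬p1) ∨ (p2 ∧ p4 ∧ ¬p1) ∨ (p5 ∧ p4 ∧ ¬p1) ∨ ¬p2   (distribute ∧ over ∨)
≡ (p5 ∧ p4 ∧ ¬p1) ∨ (p2 ∧ p4 ∧ ¬p1) ∨ ¬p2   (simplify)

(p5 ∧ p4 ∧ ¬p1) ∨ (p2 ∧ p4 ∧ ¬p1) ∨ ¬p2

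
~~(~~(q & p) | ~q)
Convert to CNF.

~~(~~(q & p) | ~q)
≡ ~~(q & p) | ~q   [double negation]
≡ (q & p) | ~q   [double negation]
≡ (q | ~q) & (p | ~q)   [distribute | over &]
≡ p | ~q   [simplify]

p | ~q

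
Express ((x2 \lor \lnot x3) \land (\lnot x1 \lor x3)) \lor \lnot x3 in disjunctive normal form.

(x2 \land \lnot x1) \lor (x2 \land x3) \lor \lnot x3

((x2 \lor \lnot x3) \land (\lnot x1 \lor x3)) \lor \lnot x3
= (x2 \land \lnot x1) \lor (x2 \land x3) \lor (\lnot x3 \land \lnot x1) \lor (\lnot x3 \land x3) \lor \lnot x3
= (x2 \land \lnot x1) \lor (x2 \land x3) \lor \lnot x3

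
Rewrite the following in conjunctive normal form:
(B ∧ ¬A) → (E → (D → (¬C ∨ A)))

¬B ∨ A ∨ ¬E ∨ ¬D ∨ ¬C

(B ∧ ¬A) → (E → (D → (¬C ∨ A)))
≡ ¬(B ∧ ¬A) ∨ (E → (D → (¬C ∨ A)))   (eliminate →)
≡ ¬(B ∧ ¬A) ∨ ¬E ∨ (D → (¬C ∨ A))   (eliminate →)
≡ ¬(B ∧ ¬A) ∨ ¬E ∨ ¬D ∨ ¬C ∨ A   (eliminate →)
≡ ¬B ∨ ¬¬A ∨ ¬E ∨ ¬D ∨ ¬C ∨ A   (De Morgan)
≡ ¬B ∨ A ∨ ¬E ∨ ¬D ∨ ¬C ∨ A   (double negation)
≡ ¬B ∨ A ∨ ¬E ∨ ¬D ∨ ¬C   (simplify)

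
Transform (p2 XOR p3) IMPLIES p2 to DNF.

(p2 XOR p3) IMPLIES p2
≡ NOT (p2 XOR p3) OR p2   — eliminate IMPLIES
≡ NOT ((p2 AND NOT p3) OR (NOT p2 AND p3)) OR p2   — expand XOR
≡ (NOT (p2 AND NOT p3) AND NOT (NOT p2 AND p3)) OR p2   — De Morgan
≡ ((NOT p2 OR NOT NOT p3) AND NOT (NOT p2 AND p3)) OR p2   — De Morgan
≡ ((NOT p2 OR p3) AND NOT (NOT p2 AND p3)) OR p2   — double negation
≡ ((NOT p2 OR p3) AND (NOT NOT p2 OR NOT p3)) OR p2   — De Morgan
≡ ((NOT p2 OR p3) AND (p2 OR NOT p3)) OR p2   — double negation
≡ (NOT p2 AND p2) OR (NOT p2 AND NOT p3) OR (p3 AND p2) OR (p3 AND NOT p3) OR p2   — distribute AND over OR
≡ (NOT p2 AND NOT p3) OR p2   — simplify

(NOT p2 AND NOT p3) OR p2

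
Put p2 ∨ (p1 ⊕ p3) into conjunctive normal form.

(p2 ∨ p1 ∨ p3) ∧ (p2 ∨ ¬p1 ∨ ¬p3)

p2 ∨ (p1 ⊕ p3)
≡ p2 ∨ ((p1 ∨ p3) ∧ ¬(p1 ∧ p3))   [expand ⊕]
≡ p2 ∨ ((p1 ∨ p3) ∧ (¬p1 ∨ ¬p3))   [De Morgan]
≡ (p2 ∨ p1 ∨ p3) ∧ (p2 ∨ ¬p1 ∨ ¬p3)   [distribute ∨ over ∧]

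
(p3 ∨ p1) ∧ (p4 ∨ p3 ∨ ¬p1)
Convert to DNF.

p3 ∨ p1 ∧ p4

(p3 ∨ p1) ∧ (p4 ∨ p3 ∨ ¬p1)
= p3 ∧ p4 ∨ p3 ∧ p3 ∨ p3 ∧ ¬p1 ∨ p1 ∧ p4 ∨ p1 ∧ p3 ∨ p1 ∧ ¬p1   [distribute ∧ over ∨]
= p3 ∨ p1 ∧ p4   [simplify]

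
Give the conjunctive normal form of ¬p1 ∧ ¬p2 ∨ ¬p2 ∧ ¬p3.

¬p1 ∧ ¬p2 ∨ ¬p2 ∧ ¬p3
≡ (¬p1 ∨ ¬p2) ∧ (¬p1 ∨ ¬p3) ∧ (¬p2 ∨ ¬p2) ∧ (¬p2 ∨ ¬p3)   [distribute ∨ over ∧]
≡ (¬p1 ∨ ¬p3) ∧ ¬p2   [simplify]

(¬p1 ∨ ¬p3) ∧ ¬p2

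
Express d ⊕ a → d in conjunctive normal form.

¬a ∨ d

d ⊕ a → d
≡ ¬(d ⊕ a) ∨ d   (eliminate →)
≡ ¬((d ∨ a) ∧ ¬(d ∧ a)) ∨ d   (expand ⊕)
≡ ¬(d ∨ a) ∨ ¬¬(d ∧ a) ∨ d   (De Morgan)
≡ ¬d ∧ ¬a ∨ ¬¬(d ∧ a) ∨ d   (De Morgan)
≡ ¬d ∧ ¬a ∨ d ∧ a ∨ d   (double negation)
≡ (¬d ∨ d ∨ d) ∧ (¬d ∨ a ∨ d) ∧ (¬a ∨ d ∨ d) ∧ (¬a ∨ a ∨ d)   (distribute ∨ over ∧)
≡ ¬a ∨ d   (simplify)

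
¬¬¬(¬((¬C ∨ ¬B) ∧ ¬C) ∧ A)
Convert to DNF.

¬¬¬(¬((¬C ∨ ¬B) ∧ ¬C) ∧ A)
≡ ¬(¬((¬C ∨ ¬B) ∧ ¬C) ∧ A)   [double negation]
≡ ¬¬((¬C ∨ ¬B) ∧ ¬C) ∨ ¬A   [De Morgan]
≡ ((¬C ∨ ¬B) ∧ ¬C) ∨ ¬A   [double negation]
≡ (¬C ∧ ¬C) ∨ (¬B ∧ ¬C) ∨ ¬A   [distribute ∧ over ∨]
≡ ¬C ∨ ¬A   [simplify]

¬C ∨ ¬A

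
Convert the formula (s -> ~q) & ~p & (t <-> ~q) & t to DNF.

~q & ~p & t

(s -> ~q) & ~p & (t <-> ~q) & t
= (~s | ~q) & ~p & (t <-> ~q) & t   [eliminate ->]
= (~s | ~q) & ~p & (t -> ~q) & (~q -> t) & t   [eliminate <->]
= (~s | ~q) & ~p & (~t | ~q) & (~q -> t) & t   [eliminate ->]
= (~s | ~q) & ~p & (~t | ~q) & (~~q | t) & t   [eliminate ->]
= (~s | ~q) & ~p & (~t | ~q) & (q | t) & t   [double negation]
= (~s & ~p & ~t & q & t) | (~s & ~p & ~t & t & t) | (~s & ~p & ~q & q & t) | (~s & ~p & ~q & t & t) | (~q & ~p & ~t & q & t) | (~q & ~p & ~t & t & t) | (~q & ~p & ~q & q & t) | (~q & ~p & ~q & t & t)   [distribute & over |]
= ~q & ~p & t   [simplify]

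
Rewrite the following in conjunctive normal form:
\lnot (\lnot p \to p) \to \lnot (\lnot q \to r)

\lnot (\lnot p \to p) \to \lnot (\lnot q \to r)
≡ \lnot \lnot (\lnot p \to p) \lor \lnot (\lnot q \to r)   (eliminate \to)
≡ \lnot \lnot (\lnot \lnot p \lor p) \lor \lnot (\lnot q \to r)   (eliminate \to)
≡ \lnot \lnot (\lnot \lnot p \lor p) \lor \lnot (\lnot \lnot q \lor r)   (eliminate \to)
≡ \lnot \lnot p \lor p \lor \lnot (\lnot \lnot q \lor r)   (double negation)
≡ p \lor p \lor \lnot (\lnot \lnot q \lor r)   (double negation)
≡ p \lor p \lor (\lnot \lnot \lnot q \land \lnot r)   (De Morgan)
≡ p \lor p \lor (\lnot q \land \lnot r)   (double negation)
≡ (p \lor p \lor \lnot q) \land (p \lor p \lor \lnot r)   (distribute \lor over \land)
≡ (p \lor \lnot q) \land (p \lor \lnot r)   (simplify)

(p \lor \lnot q) \land (p \lor \lnot r)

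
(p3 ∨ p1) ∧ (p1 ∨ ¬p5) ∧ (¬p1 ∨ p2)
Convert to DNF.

(p3 ∨ p1) ∧ (p1 ∨ ¬p5) ∧ (¬p1 ∨ p2)
≡ (p3 ∧ p1 ∧ ¬p1) ∨ (p3 ∧ p1 ∧ p2) ∨ (p3 ∧ ¬p5 ∧ ¬p1) ∨ (p3 ∧ ¬p5 ∧ p2) ∨ (p1 ∧ p1 ∧ ¬p1) ∨ (p1 ∧ p1 ∧ p2) ∨ (p1 ∧ ¬p5 ∧ ¬p1) ∨ (p1 ∧ ¬p5 ∧ p2)   — distribute ∧ over ∨
≡ (p3 ∧ ¬p5 ∧ ¬p1) ∨ (p3 ∧ ¬p5 ∧ p2) ∨ (p1 ∧ p2)   — simplify

(p3 ∧ ¬p5 ∧ ¬p1) ∨ (p3 ∧ ¬p5 ∧ p2) ∨ (p1 ∧ p2)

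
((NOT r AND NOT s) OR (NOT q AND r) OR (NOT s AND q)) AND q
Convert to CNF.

((NOT r AND NOT s) OR (NOT q AND r) OR (NOT s AND q)) AND q
≡ (NOT r OR NOT q OR NOT s) AND (NOT r OR NOT q OR q) AND (NOT r OR r OR NOT s) AND (NOT r OR r OR q) AND (NOT s OR NOT q OR NOT s) AND (NOT s OR NOT q OR q) AND (NOT s OR r OR NOT s) AND (NOT s OR r OR q) AND q   [distribute OR over AND]
≡ (NOT s OR NOT q) AND (NOT s OR r) AND q   [simplify]

(NOT s OR NOT q) AND (NOT s OR r) AND q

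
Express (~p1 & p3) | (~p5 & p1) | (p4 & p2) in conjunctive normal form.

(~p1 | ~p5 | p4) & (~p1 | ~p5 | p2) & (p3 | ~p5 | p4) & (p3 | ~p5 | p2) & (p3 | p1 | p4) & (p3 | p1 | p2)

(~p1 & p3) | (~p5 & p1) | (p4 & p2)
≡ (~p1 | ~p5 | p4) & (~p1 | ~p5 | p2) & (~p1 | p1 | p4) & (~p1 | p1 | p2) & (p3 | ~p5 | p4) & (p3 | ~p5 | p2) & (p3 | p1 | p4) & (p3 | p1 | p2)   [distribute | over &]
≡ (~p1 | ~p5 | p4) & (~p1 | ~p5 | p2) & (p3 | ~p5 | p4) & (p3 | ~p5 | p2) & (p3 | p1 | p4) & (p3 | p1 | p2)   [simplify]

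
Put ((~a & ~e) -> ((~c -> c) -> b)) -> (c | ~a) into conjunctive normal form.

((~a & ~e) -> ((~c -> c) -> b)) -> (c | ~a)
≡ ~((~a & ~e) -> ((~c -> c) -> b)) | c | ~a   [eliminate ->]
≡ ~(~(~a & ~e) | ((~c -> c) -> b)) | c | ~a   [eliminate ->]
≡ ~(~(~a & ~e) | ~(~c -> c) | b) | c | ~a   [eliminate ->]
≡ ~(~(~a & ~e) | ~(~~c | c) | b) | c | ~a   [eliminate ->]
≡ (~~(~a & ~e) & ~~(~~c | c) & ~b) | c | ~a   [De Morgan]
≡ (~a & ~e & ~~(~~c | c) & ~b) | c | ~a   [double negation]
≡ (~a & ~e & (~~c | c) & ~b) | c | ~a   [double negation]
≡ (~a & ~e & (c | c) & ~b) | c | ~a   [double negation]
≡ (~a | c | ~a) & (~e | c | ~a) & (c | c | c | ~a) & (~b | c | ~a)   [distribute | over &]
≡ ~a | c   [simplify]

~a | c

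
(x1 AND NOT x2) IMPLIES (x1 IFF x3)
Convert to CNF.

(x1 AND NOT x2) IMPLIES (x1 IFF x3)
≡ NOT (x1 AND NOT x2) OR (x1 IFF x3)   (eliminate IMPLIES)
≡ NOT (x1 AND NOT x2) OR ((x1 IMPLIES x3) AND (x3 IMPLIES x1))   (eliminate IFF)
≡ NOT (x1 AND NOT x2) OR ((NOT x1 OR x3) AND (x3 IMPLIES x1))   (eliminate IMPLIES)
≡ NOT (x1 AND NOT x2) OR ((NOT x1 OR x3) AND (NOT x3 OR x1))   (eliminate IMPLIES)
≡ NOT x1 OR NOT NOT x2 OR ((NOT x1 OR x3) AND (NOT x3 OR x1))   (De Morgan)
≡ NOT x1 OR x2 OR ((NOT x1 OR x3) AND (NOT x3 OR x1))   (double negation)
≡ (NOT x1 OR x2 OR NOT x1 OR x3) AND (NOT x1 OR x2 OR NOT x3 OR x1)   (distribute OR over AND)
≡ NOT x1 OR x2 OR x3   (simplify)

NOT x1 OR x2 OR x3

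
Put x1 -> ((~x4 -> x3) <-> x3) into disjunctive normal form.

~x1 | (~x4 & ~x3) | x3

x1 -> ((~x4 -> x3) <-> x3)
≡ ~x1 | ((~x4 -> x3) <-> x3)   — eliminate ->
≡ ~x1 | (((~x4 -> x3) -> x3) & (x3 -> (~x4 -> x3)))   — eliminate <->
≡ ~x1 | ((~(~x4 -> x3) | x3) & (x3 -> (~x4 -> x3)))   — eliminate ->
≡ ~x1 | ((~(~~x4 | x3) | x3) & (x3 -> (~x4 -> x3)))   — eliminate ->
≡ ~x1 | ((~(~~x4 | x3) | x3) & (~x3 | (~x4 -> x3)))   — eliminate ->
≡ ~x1 | ((~(~~x4 | x3) | x3) & (~x3 | ~~x4 | x3))   — eliminate ->
≡ ~x1 | (((~~~x4 & ~x3) | x3) & (~x3 | ~~x4 | x3))   — De Morgan
≡ ~x1 | (((~x4 & ~x3) | x3) & (~x3 | ~~x4 | x3))   — double negation
≡ ~x1 | (((~x4 & ~x3) | x3) & (~x3 | x4 | x3))   — double negation
≡ ~x1 | (~x4 & ~x3 & ~x3) | (~x4 & ~x3 & x4) | (~x4 & ~x3 & x3) | (x3 & ~x3) | (x3 & x4) | (x3 & x3)   — distribute & over |
≡ ~x1 | (~x4 & ~x3) | x3   — simplify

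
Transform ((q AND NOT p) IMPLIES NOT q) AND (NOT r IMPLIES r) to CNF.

((q AND NOT p) IMPLIES NOT q) AND (NOT r IMPLIES r)
= (NOT (q AND NOT p) OR NOT q) AND (NOT r IMPLIES r)   [eliminate IMPLIES]
= (NOT (q AND NOT p) OR NOT q) AND (NOT NOT r OR r)   [eliminate IMPLIES]
= (NOT q OR NOT NOT p OR NOT q) AND (NOT NOT r OR r)   [De Morgan]
= (NOT q OR p OR NOT q) AND (NOT NOT r OR r)   [double negation]
= (NOT q OR p OR NOT q) AND (r OR r)   [double negation]
= (NOT q OR p) AND r   [simplify]

(NOT q OR p) AND r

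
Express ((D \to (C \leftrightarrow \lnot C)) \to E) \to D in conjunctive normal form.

\lnot E \lor D

((D \to (C \leftrightarrow \lnot C)) \to E) \to D
≡ \lnot ((D \to (C \leftrightarrow \lnot C)) \to E) \lor D
≡ \lnot (\lnot (D \to (C \leftrightarrow \lnot C)) \lor E) \lor D
≡ \lnot (\lnot (\lnot D \lor (C \leftrightarrow \lnot C)) \lor E) \lor D
≡ \lnot (\lnot (\lnot D \lor ((C \to \lnot C) \land (\lnot C \to C))) \lor E) \lor D
≡ \lnot (\lnot (\lnot D \lor ((\lnot C \lor \lnot C) \land (\lnot C \to C))) \lor E) \lor D
≡ \lnot (\lnot (\lnot D \lor ((\lnot C \lor \lnot C) \land (\lnot \lnot C \lor C))) \lor E) \lor D
≡ (\lnot \lnot (\lnot D \lor ((\lnot C \lor \lnot C) \land (\lnot \lnot C \lor C))) \land \lnot E) \lor D
≡ ((\lnot D \lor ((\lnot C \lor \lnot C) \land (\lnot \lnot C \lor C))) \land \lnot E) \lor D
≡ ((\lnot D \lor ((\lnot C \lor \lnot C) \land (C \lor C))) \land \lnot E) \lor D
≡ (\lnot D \lor \lnot C \lor \lnot C \lor D) \land (\lnot D \lor C \lor C \lor D) \land (\lnot E \lor D)
≡ \lnot E \lor D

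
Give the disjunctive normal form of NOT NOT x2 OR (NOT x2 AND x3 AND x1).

NOT NOT x2 OR (NOT x2 AND x3 AND x1)
⇔ x2 OR (NOT x2 AND x3 AND x1)   — double negation

x2 OR (NOT x2 AND x3 AND x1)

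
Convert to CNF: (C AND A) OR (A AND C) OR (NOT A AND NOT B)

(C OR NOT A) AND (C OR NOT B) AND (A OR NOT B)

(C AND A) OR (A AND C) OR (NOT A AND NOT B)
⇔ (C OR A OR NOT A) AND (C OR A OR NOT B) AND (C OR C OR NOT A) AND (C OR C OR NOT B) AND (A OR A OR NOT A) AND (A OR A OR NOT B) AND (A OR C OR NOT A) AND (A OR C OR NOT B)   — distribute OR over AND
⇔ (C OR NOT A) AND (C OR NOT B) AND (A OR NOT B)   — simplify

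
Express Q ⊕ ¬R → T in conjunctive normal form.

(¬Q ∨ ¬R ∨ T) ∧ (R ∨ Q ∨ T)

Q ⊕ ¬R → T
= ¬(Q ⊕ ¬R) ∨ T   (eliminate →)
= ¬((Q ∨ ¬R) ∧ ¬(Q ∧ ¬R)) ∨ T   (expand ⊕)
= ¬(Q ∨ ¬R) ∨ ¬¬(Q ∧ ¬R) ∨ T   (De Morgan)
= ¬Q ∧ ¬¬R ∨ ¬¬(Q ∧ ¬R) ∨ T   (De Morgan)
= ¬Q ∧ R ∨ ¬¬(Q ∧ ¬R) ∨ T   (double negation)
= ¬Q ∧ R ∨ Q ∧ ¬R ∨ T   (double negation)
= (¬Q ∨ Q ∨ T) ∧ (¬Q ∨ ¬R ∨ T) ∧ (R ∨ Q ∨ T) ∧ (R ∨ ¬R ∨ T)   (distribute ∨ over ∧)
= (¬Q ∨ ¬R ∨ T) ∧ (R ∨ Q ∨ T)   (simplify)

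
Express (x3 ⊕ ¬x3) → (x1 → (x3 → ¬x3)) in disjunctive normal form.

(x3 ⊕ ¬x3) → (x1 → (x3 → ¬x3))
≡ ¬(x3 ⊕ ¬x3) ∨ (x1 → (x3 → ¬x3))
≡ ¬((x3 ∧ ¬¬x3) ∨ (¬x3 ∧ ¬x3)) ∨ (x1 → (x3 → ¬x3))
≡ ¬((x3 ∧ ¬¬x3) ∨ (¬x3 ∧ ¬x3)) ∨ ¬x1 ∨ (x3 → ¬x3)
≡ ¬((x3 ∧ ¬¬x3) ∨ (¬x3 ∧ ¬x3)) ∨ ¬x1 ∨ ¬x3 ∨ ¬x3
≡ (¬(x3 ∧ ¬¬x3) ∧ ¬(¬x3 ∧ ¬x3)) ∨ ¬x1 ∨ ¬x3 ∨ ¬x3
≡ ((¬x3 ∨ ¬¬¬x3) ∧ ¬(¬x3 ∧ ¬x3)) ∨ ¬x1 ∨ ¬x3 ∨ ¬x3
≡ ((¬x3 ∨ ¬x3) ∧ ¬(¬x3 ∧ ¬x3)) ∨ ¬x1 ∨ ¬x3 ∨ ¬x3
≡ ((¬x3 ∨ ¬x3) ∧ (¬¬x3 ∨ ¬¬x3)) ∨ ¬x1 ∨ ¬x3 ∨ ¬x3
≡ ((¬x3 ∨ ¬x3) ∧ (x3 ∨ ¬¬x3)) ∨ ¬x1 ∨ ¬x3 ∨ ¬x3
≡ ((¬x3 ∨ ¬x3) ∧ (x3 ∨ x3)) ∨ ¬x1 ∨ ¬x3 ∨ ¬x3
≡ (¬x3 ∧ x3) ∨ (¬x3 ∧ x3) ∨ (¬x3 ∧ x3) ∨ (¬x3 ∧ x3) ∨ ¬x1 ∨ ¬x3 ∨ ¬x3
≡ ¬x1 ∨ ¬x3

¬x1 ∨ ¬x3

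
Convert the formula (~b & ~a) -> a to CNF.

b | a

(~b & ~a) -> a
⇔ ~(~b & ~a) | a   [eliminate ->]
⇔ ~~b | ~~a | a   [De Morgan]
⇔ b | ~~a | a   [double negation]
⇔ b | a | a   [double negation]
⇔ b | a   [simplify]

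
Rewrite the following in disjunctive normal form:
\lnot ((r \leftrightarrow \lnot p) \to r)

\lnot ((r \leftrightarrow \lnot p) \to r)
≡ \lnot (\lnot (r \leftrightarrow \lnot p) \lor r)   — eliminate \to
≡ \lnot (\lnot ((r \to \lnot p) \land (\lnot p \to r)) \lor r)   — eliminate \leftrightarrow
≡ \lnot (\lnot ((\lnot r \lor \lnot p) \land (\lnot p \to r)) \lor r)   — eliminate \to
≡ \lnot (\lnot ((\lnot r \lor \lnot p) \land (\lnot \lnot p \lor r)) \lor r)   — eliminate \to
≡ \lnot \lnot ((\lnot r \lor \lnot p) \land (\lnot \lnot p \lor r)) \land \lnot r   — De Morgan
≡ (\lnot r \lor \lnot p) \land (\lnot \lnot p \lor r) \land \lnot r   — double negation
≡ (\lnot r \lor \lnot p) \land (p \lor r) \land \lnot r   — double negation
≡ (\lnot r \land p \land \lnot r) \lor (\lnot r \land r \land \lnot r) \lor (\lnot p \land p \land \lnot r) \lor (\lnot p \land r \land \lnot r)   — distribute \land over \lor
≡ \lnot r \land p   — simplify

\lnot r \land p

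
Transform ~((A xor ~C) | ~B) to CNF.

(~A | ~C) & (C | A) & B

~((A xor ~C) | ~B)
≡ ~(((A | ~C) & ~(A & ~C)) | ~B)
≡ ~((A | ~C) & ~(A & ~C)) & ~~B
≡ (~(A | ~C) | ~~(A & ~C)) & ~~B
≡ ((~A & ~~C) | ~~(A & ~C)) & ~~B
≡ ((~A & C) | ~~(A & ~C)) & ~~B
≡ ((~A & C) | (A & ~C)) & ~~B
≡ ((~A & C) | (A & ~C)) & B
≡ (~A | A) & (~A | ~C) & (C | A) & (C | ~C) & B
≡ (~A | ~C) & (C | A) & B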